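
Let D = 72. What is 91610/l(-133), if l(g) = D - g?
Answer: 18322/41 ≈ 446.88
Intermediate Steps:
l(g) = 72 - g
91610/l(-133) = 91610/(72 - 1*(-133)) = 91610/(72 + 133) = 91610/205 = 91610*(1/205) = 18322/41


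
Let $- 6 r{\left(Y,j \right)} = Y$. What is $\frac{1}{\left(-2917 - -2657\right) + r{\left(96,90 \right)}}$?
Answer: $- \frac{1}{276} \approx -0.0036232$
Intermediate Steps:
$r{\left(Y,j \right)} = - \frac{Y}{6}$
$\frac{1}{\left(-2917 - -2657\right) + r{\left(96,90 \right)}} = \frac{1}{\left(-2917 - -2657\right) - 16} = \frac{1}{\left(-2917 + 2657\right) - 16} = \frac{1}{-260 - 16} = \frac{1}{-276} = - \frac{1}{276}$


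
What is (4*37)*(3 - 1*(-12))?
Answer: 2220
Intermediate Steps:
(4*37)*(3 - 1*(-12)) = 148*(3 + 12) = 148*15 = 2220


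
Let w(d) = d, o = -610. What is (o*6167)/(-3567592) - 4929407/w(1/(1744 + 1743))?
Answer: -4380198282166347/254828 ≈ -1.7189e+10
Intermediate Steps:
(o*6167)/(-3567592) - 4929407/w(1/(1744 + 1743)) = -610*6167/(-3567592) - 4929407/(1/(1744 + 1743)) = -3761870*(-1/3567592) - 4929407/(1/3487) = 268705/254828 - 4929407/1/3487 = 268705/254828 - 4929407*3487 = 268705/254828 - 17188842209 = -4380198282166347/254828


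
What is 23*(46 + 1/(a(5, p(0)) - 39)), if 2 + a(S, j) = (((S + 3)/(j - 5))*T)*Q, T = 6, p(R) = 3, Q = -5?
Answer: 83605/79 ≈ 1058.3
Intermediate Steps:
a(S, j) = -2 - 30*(3 + S)/(-5 + j) (a(S, j) = -2 + (((S + 3)/(j - 5))*6)*(-5) = -2 + (((3 + S)/(-5 + j))*6)*(-5) = -2 + (6*(3 + S)/(-5 + j))*(-5) = -2 - 30*(3 + S)/(-5 + j))
23*(46 + 1/(a(5, p(0)) - 39)) = 23*(46 + 1/(2*(-40 - 1*3 - 15*5)/(-5 + 3) - 39)) = 23*(46 + 1/(2*(-40 - 3 - 75)/(-2) - 39)) = 23*(46 + 1/(2*(-½)*(-118) - 39)) = 23*(46 + 1/(118 - 39)) = 23*(46 + 1/79) = 23*(3635/79) = 83605/79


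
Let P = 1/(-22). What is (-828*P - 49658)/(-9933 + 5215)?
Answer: 272912/25949 ≈ 10.517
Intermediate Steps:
P = -1/22 ≈ -0.045455
(-828*P - 49658)/(-9933 + 5215) = (-828*(-1/22) - 49658)/(-9933 + 5215) = (414/11 - 49658)/(-4718) = -545824/11*(-1/4718) = 272912/25949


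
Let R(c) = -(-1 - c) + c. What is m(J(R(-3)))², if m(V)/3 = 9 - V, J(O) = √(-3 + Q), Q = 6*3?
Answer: 864 - 162*√15 ≈ 236.58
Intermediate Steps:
Q = 18
R(c) = 1 + 2*c (R(c) = (1 + c) + c = 1 + 2*c)
J(O) = √15 (J(O) = √(-3 + 18) = √15)
m(V) = 27 - 3*V (m(V) = 3*(9 - V) = 27 - 3*V)
m(J(R(-3)))² = (27 - 3*√15)²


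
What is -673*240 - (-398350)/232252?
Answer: -605047495/3746 ≈ -1.6152e+5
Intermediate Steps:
-673*240 - (-398350)/232252 = -161520 - (-398350)/232252 = -161520 - 1*(-6425/3746) = -161520 + 6425/3746 = -605047495/3746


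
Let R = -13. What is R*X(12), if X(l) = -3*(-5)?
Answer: -195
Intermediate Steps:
X(l) = 15
R*X(12) = -13*15 = -195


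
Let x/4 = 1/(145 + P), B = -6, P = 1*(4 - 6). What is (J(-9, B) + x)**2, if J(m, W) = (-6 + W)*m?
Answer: 238640704/20449 ≈ 11670.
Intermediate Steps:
P = -2 (P = 1*(-2) = -2)
J(m, W) = m*(-6 + W)
x = 4/143 (x = 4/(145 - 2) = 4/143 ≈ 0.027972)
(J(-9, B) + x)**2 = (-9*(-6 - 6) + 4/143)**2 = (-9*(-12) + 4/143)**2 = (108 + 4/143)**2 = (15448/143)**2 = 238640704/20449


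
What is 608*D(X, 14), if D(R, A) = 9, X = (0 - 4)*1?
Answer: 5472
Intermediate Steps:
X = -4 (X = -4*1 = -4)
608*D(X, 14) = 608*9 = 5472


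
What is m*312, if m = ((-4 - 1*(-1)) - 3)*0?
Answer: 0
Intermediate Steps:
m = 0 (m = ((-4 + 1) - 3)*0 = (-3 - 3)*0 = -6*0 = 0)
m*312 = 0*312 = 0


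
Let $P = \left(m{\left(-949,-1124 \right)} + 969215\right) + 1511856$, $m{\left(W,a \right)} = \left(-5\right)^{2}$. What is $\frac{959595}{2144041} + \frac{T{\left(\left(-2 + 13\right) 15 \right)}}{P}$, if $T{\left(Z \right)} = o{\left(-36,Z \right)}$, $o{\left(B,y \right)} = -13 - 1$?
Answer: $\frac{1190408649773}{2659785774468} \approx 0.44756$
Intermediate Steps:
$m{\left(W,a \right)} = 25$
$o{\left(B,y \right)} = -14$
$T{\left(Z \right)} = -14$
$P = 2481096$ ($P = \left(25 + 969215\right) + 1511856 = 969240 + 1511856 = 2481096$)
$\frac{959595}{2144041} + \frac{T{\left(\left(-2 + 13\right) 15 \right)}}{P} = \frac{959595}{2144041} - \frac{14}{2481096} = 959595 \cdot \frac{1}{2144041} - \frac{7}{1240548} = \frac{959595}{2144041} - \frac{7}{1240548} = \frac{1190408649773}{2659785774468}$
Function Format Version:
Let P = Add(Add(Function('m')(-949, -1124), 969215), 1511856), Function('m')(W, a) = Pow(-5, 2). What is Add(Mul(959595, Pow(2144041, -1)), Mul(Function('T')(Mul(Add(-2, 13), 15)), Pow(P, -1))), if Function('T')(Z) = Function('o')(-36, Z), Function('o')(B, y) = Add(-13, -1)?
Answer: Rational(1190408649773, 2659785774468) ≈ 0.44756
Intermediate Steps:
Function('m')(W, a) = 25
Function('o')(B, y) = -14
Function('T')(Z) = -14
P = 2481096 (P = Add(Add(25, 969215), 1511856) = Add(969240, 1511856) = 2481096)
Add(Mul(959595, Pow(2144041, -1)), Mul(Function('T')(Mul(Add(-2, 13), 15)), Pow(P, -1))) = Add(Mul(959595, Pow(2144041, -1)), Mul(-14, Pow(2481096, -1))) = Add(Mul(959595, Rational(1, 2144041)), Mul(-14, Rational(1, 2481096))) = Add(Rational(959595, 2144041), Rational(-7, 1240548)) = Rational(1190408649773, 2659785774468)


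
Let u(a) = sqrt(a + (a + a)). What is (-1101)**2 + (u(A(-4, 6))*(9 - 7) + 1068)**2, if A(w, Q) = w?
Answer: 2352777 + 8544*I*sqrt(3) ≈ 2.3528e+6 + 14799.0*I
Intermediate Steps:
u(a) = sqrt(3)*sqrt(a) (u(a) = sqrt(a + 2*a) = sqrt(3*a) = sqrt(3)*sqrt(a))
(-1101)**2 + (u(A(-4, 6))*(9 - 7) + 1068)**2 = (-1101)**2 + ((sqrt(3)*sqrt(-4))*(9 - 7) + 1068)**2 = 1212201 + ((sqrt(3)*(2*I))*2 + 1068)**2 = 1212201 + ((2*I*sqrt(3))*2 + 1068)**2 = 1212201 + (4*I*sqrt(3) + 1068)**2 = 1212201 + (1068 + 4*I*sqrt(3))**2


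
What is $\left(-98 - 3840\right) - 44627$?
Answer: $-48565$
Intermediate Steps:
$\left(-98 - 3840\right) - 44627 = -3938 - 44627 = -48565$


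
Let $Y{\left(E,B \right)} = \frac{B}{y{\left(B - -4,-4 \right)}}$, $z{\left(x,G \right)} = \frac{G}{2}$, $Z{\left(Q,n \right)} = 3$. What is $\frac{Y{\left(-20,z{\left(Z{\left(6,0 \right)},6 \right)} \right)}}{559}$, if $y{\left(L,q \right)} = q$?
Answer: $- \frac{3}{2236} \approx -0.0013417$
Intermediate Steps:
$z{\left(x,G \right)} = \frac{G}{2}$ ($z{\left(x,G \right)} = G \frac{1}{2} = \frac{G}{2}$)
$Y{\left(E,B \right)} = - \frac{B}{4}$ ($Y{\left(E,B \right)} = \frac{B}{-4} = B \left(- \frac{1}{4}\right) = - \frac{B}{4}$)
$\frac{Y{\left(-20,z{\left(Z{\left(6,0 \right)},6 \right)} \right)}}{559} = \frac{\left(- \frac{1}{4}\right) \frac{1}{2} \cdot 6}{559} = \left(- \frac{1}{4}\right) 3 \cdot \frac{1}{559} = \left(- \frac{3}{4}\right) \frac{1}{559} = - \frac{3}{2236}$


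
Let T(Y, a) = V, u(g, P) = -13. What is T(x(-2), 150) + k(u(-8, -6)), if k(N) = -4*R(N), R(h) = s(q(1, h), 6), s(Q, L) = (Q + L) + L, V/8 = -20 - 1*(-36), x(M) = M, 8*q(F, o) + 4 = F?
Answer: 163/2 ≈ 81.500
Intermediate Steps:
q(F, o) = -½ + F/8
V = 128 (V = 8*(-20 - 1*(-36)) = 8*(-20 + 36) = 8*16 = 128)
s(Q, L) = Q + 2*L (s(Q, L) = (L + Q) + L = Q + 2*L)
R(h) = 93/8 (R(h) = (-½ + (⅛)*1) + 2*6 = (-½ + ⅛) + 12 = -3/8 + 12 = 93/8)
k(N) = -93/2 (k(N) = -4*93/8 = -93/2)
T(Y, a) = 128
T(x(-2), 150) + k(u(-8, -6)) = 128 - 93/2 = 163/2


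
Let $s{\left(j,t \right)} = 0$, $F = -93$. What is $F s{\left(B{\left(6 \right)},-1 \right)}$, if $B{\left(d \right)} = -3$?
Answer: $0$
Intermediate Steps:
$F s{\left(B{\left(6 \right)},-1 \right)} = \left(-93\right) 0 = 0$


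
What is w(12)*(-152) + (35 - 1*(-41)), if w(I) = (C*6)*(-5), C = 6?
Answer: 27436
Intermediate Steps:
w(I) = -180 (w(I) = (6*6)*(-5) = 36*(-5) = -180)
w(12)*(-152) + (35 - 1*(-41)) = -180*(-152) + (35 - 1*(-41)) = 27360 + (35 + 41) = 27360 + 76 = 27436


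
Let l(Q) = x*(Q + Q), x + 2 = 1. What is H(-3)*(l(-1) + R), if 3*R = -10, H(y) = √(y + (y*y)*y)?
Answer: -4*I*√30/3 ≈ -7.303*I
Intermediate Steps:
x = -1 (x = -2 + 1 = -1)
H(y) = √(y + y³) (H(y) = √(y + y²*y) = √(y + y³))
l(Q) = -2*Q (l(Q) = -(Q + Q) = -2*Q)
R = -10/3 (R = (⅓)*(-10) = -10/3 ≈ -3.3333)
H(-3)*(l(-1) + R) = √(-3 + (-3)³)*(-2*(-1) - 10/3) = √(-3 - 27)*(2 - 10/3) = √(-30)*(-4/3) = (I*√30)*(-4/3) = -4*I*√30/3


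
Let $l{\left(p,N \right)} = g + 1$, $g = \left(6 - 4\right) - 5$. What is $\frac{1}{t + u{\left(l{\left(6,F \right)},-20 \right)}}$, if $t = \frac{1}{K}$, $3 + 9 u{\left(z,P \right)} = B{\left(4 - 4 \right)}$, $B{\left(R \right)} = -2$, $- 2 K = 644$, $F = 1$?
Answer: $- \frac{2898}{1619} \approx -1.79$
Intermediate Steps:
$K = -322$ ($K = \left(- \frac{1}{2}\right) 644 = -322$)
$g = -3$ ($g = 2 - 5 = -3$)
$l{\left(p,N \right)} = -2$ ($l{\left(p,N \right)} = -3 + 1 = -2$)
$u{\left(z,P \right)} = - \frac{5}{9}$ ($u{\left(z,P \right)} = - \frac{1}{3} + \frac{1}{9} \left(-2\right) = - \frac{1}{3} - \frac{2}{9} = - \frac{5}{9}$)
$t = - \frac{1}{322}$ ($t = \frac{1}{-322} = - \frac{1}{322} \approx -0.0031056$)
$\frac{1}{t + u{\left(l{\left(6,F \right)},-20 \right)}} = \frac{1}{- \frac{1}{322} - \frac{5}{9}} = \frac{1}{- \frac{1619}{2898}} = - \frac{2898}{1619}$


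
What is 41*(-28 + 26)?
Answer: -82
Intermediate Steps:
41*(-28 + 26) = 41*(-2) = -82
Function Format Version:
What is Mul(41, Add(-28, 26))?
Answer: -82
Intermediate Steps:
Mul(41, Add(-28, 26)) = Mul(41, -2) = -82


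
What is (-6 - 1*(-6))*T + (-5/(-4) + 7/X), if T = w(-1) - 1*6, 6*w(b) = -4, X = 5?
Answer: 53/20 ≈ 2.6500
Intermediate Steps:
w(b) = -⅔ (w(b) = (⅙)*(-4) = -⅔)
T = -20/3 (T = -⅔ - 1*6 = -⅔ - 6 = -20/3 ≈ -6.6667)
(-6 - 1*(-6))*T + (-5/(-4) + 7/X) = (-6 - 1*(-6))*(-20/3) + (-5/(-4) + 7/5) = (-6 + 6)*(-20/3) + (-5*(-¼) + 7*(⅕)) = 0*(-20/3) + (5/4 + 7/5) = 0 + 53/20 = 53/20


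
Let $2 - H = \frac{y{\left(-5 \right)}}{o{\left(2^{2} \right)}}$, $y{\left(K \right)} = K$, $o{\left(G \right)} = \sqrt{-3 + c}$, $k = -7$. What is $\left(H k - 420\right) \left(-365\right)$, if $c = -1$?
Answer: $158410 - \frac{12775 i}{2} \approx 1.5841 \cdot 10^{5} - 6387.5 i$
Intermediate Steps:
$o{\left(G \right)} = 2 i$ ($o{\left(G \right)} = \sqrt{-3 - 1} = \sqrt{-4} = 2 i$)
$H = 2 - \frac{5 i}{2}$ ($H = 2 - - \frac{5}{2 i} = 2 - - 5 \left(- \frac{i}{2}\right) = 2 - \frac{5 i}{2} \approx 2.0 - 2.5 i$)
$\left(H k - 420\right) \left(-365\right) = \left(\left(2 - \frac{5 i}{2}\right) \left(-7\right) - 420\right) \left(-365\right) = \left(\left(-14 + \frac{35 i}{2}\right) - 420\right) \left(-365\right) = \left(-434 + \frac{35 i}{2}\right) \left(-365\right) = 158410 - \frac{12775 i}{2}$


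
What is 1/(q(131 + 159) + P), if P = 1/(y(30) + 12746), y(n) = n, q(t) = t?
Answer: 12776/3705041 ≈ 0.0034483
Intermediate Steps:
P = 1/12776 (P = 1/(30 + 12746) = 1/12776 ≈ 7.8272e-5)
1/(q(131 + 159) + P) = 1/((131 + 159) + 1/12776) = 1/(290 + 1/12776) = 1/(3705041/12776) = 12776/3705041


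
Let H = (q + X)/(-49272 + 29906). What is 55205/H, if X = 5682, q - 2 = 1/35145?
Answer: -37573520554350/199764181 ≈ -1.8809e+5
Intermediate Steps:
q = 70291/35145 (q = 2 + 1/35145 = 70291/35145 ≈ 2.0000)
H = -199764181/680618070 (H = (70291/35145 + 5682)/(-49272 + 29906) = (199764181/35145)/(-19366) = (199764181/35145)*(-1/19366) = -199764181/680618070 ≈ -0.29350)
55205/H = 55205/(-199764181/680618070) = 55205*(-680618070/199764181) = -37573520554350/199764181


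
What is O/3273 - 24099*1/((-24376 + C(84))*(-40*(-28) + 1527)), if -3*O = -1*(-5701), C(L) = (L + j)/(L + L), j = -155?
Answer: -61759643088125/106438918658427 ≈ -0.58024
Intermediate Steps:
C(L) = (-155 + L)/(2*L) (C(L) = (L - 155)/(L + L) = (-155 + L)/((2*L)) = (-155 + L)*(1/(2*L)) = (-155 + L)/(2*L))
O = -5701/3 (O = -(-1)*(-5701)/3 = -1/3*5701 = -5701/3 ≈ -1900.3)
O/3273 - 24099*1/((-24376 + C(84))*(-40*(-28) + 1527)) = -5701/3/3273 - 24099*1/((-24376 + (1/2)*(-155 + 84)/84)*(-40*(-28) + 1527)) = -5701/3*1/3273 - 24099*1/((-24376 + (1/2)*(1/84)*(-71))*(1120 + 1527)) = -5701/9819 - 24099*1/(2647*(-24376 - 71/168)) = -5701/9819 - 24099/((-4095239/168*2647)) = -5701/9819 - 24099/(-10840097633/168) = -5701/9819 - 24099*(-168/10840097633) = -5701/9819 + 4048632/10840097633 = -61759643088125/106438918658427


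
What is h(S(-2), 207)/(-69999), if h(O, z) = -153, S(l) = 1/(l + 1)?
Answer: 51/23333 ≈ 0.0021857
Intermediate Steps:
S(l) = 1/(1 + l)
h(S(-2), 207)/(-69999) = -153/(-69999) = -153*(-1/69999) = 51/23333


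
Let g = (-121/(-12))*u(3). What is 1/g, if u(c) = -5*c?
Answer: -4/605 ≈ -0.0066116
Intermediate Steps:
g = -605/4 (g = (-121/(-12))*(-5*3) = -121*(-1/12)*(-15) = (121/12)*(-15) = -605/4 ≈ -151.25)
1/g = 1/(-605/4) = -4/605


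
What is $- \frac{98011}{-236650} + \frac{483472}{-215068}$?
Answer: $- \frac{23333654763}{12723960550} \approx -1.8338$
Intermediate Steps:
$- \frac{98011}{-236650} + \frac{483472}{-215068} = \left(-98011\right) \left(- \frac{1}{236650}\right) + 483472 \left(- \frac{1}{215068}\right) = \frac{98011}{236650} - \frac{120868}{53767} = - \frac{23333654763}{12723960550}$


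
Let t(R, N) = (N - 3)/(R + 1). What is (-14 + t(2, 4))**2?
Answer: 1681/9 ≈ 186.78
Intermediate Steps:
t(R, N) = (-3 + N)/(1 + R)
(-14 + t(2, 4))**2 = (-14 + (-3 + 4)/(1 + 2))**2 = (-14 + 1/3)**2 = (-41/3)**2 = 1681/9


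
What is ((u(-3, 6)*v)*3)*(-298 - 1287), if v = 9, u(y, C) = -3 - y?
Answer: 0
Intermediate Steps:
((u(-3, 6)*v)*3)*(-298 - 1287) = (((-3 - 1*(-3))*9)*3)*(-298 - 1287) = (((-3 + 3)*9)*3)*(-1585) = ((0*9)*3)*(-1585) = (0*3)*(-1585) = 0*(-1585) = 0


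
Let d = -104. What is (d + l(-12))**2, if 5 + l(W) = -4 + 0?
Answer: 12769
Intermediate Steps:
l(W) = -9 (l(W) = -5 + (-4 + 0) = -5 - 4 = -9)
(d + l(-12))**2 = (-104 - 9)**2 = (-113)**2 = 12769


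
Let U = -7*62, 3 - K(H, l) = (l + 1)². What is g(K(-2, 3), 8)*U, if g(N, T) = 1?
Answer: -434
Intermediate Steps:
K(H, l) = 3 - (1 + l)² (K(H, l) = 3 - (l + 1)² = 3 - (1 + l)²)
U = -434
g(K(-2, 3), 8)*U = 1*(-434) = -434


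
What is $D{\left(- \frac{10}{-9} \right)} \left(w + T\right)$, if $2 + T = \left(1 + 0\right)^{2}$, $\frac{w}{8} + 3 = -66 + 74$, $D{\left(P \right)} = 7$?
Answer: $273$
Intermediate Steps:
$w = 40$ ($w = -24 + 8 \left(-66 + 74\right) = -24 + 8 \cdot 8 = -24 + 64 = 40$)
$T = -1$ ($T = -2 + \left(1 + 0\right)^{2} = -2 + 1^{2} = -2 + 1 = -1$)
$D{\left(- \frac{10}{-9} \right)} \left(w + T\right) = 7 \left(40 - 1\right) = 7 \cdot 39 = 273$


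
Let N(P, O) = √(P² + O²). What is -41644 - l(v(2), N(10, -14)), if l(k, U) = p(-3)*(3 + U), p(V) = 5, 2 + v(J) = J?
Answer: -41659 - 10*√74 ≈ -41745.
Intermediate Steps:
v(J) = -2 + J
N(P, O) = √(O² + P²)
l(k, U) = 15 + 5*U (l(k, U) = 5*(3 + U) = 15 + 5*U)
-41644 - l(v(2), N(10, -14)) = -41644 - (15 + 5*√((-14)² + 10²)) = -41644 - (15 + 5*√(196 + 100)) = -41644 - (15 + 5*√296) = -41644 - (15 + 5*(2*√74)) = -41644 - (15 + 10*√74) = -41644 + (-15 - 10*√74) = -41659 - 10*√74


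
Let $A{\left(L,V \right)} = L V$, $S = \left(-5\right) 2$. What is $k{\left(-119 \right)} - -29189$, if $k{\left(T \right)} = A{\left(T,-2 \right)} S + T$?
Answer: $26690$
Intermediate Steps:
$S = -10$
$k{\left(T \right)} = 21 T$ ($k{\left(T \right)} = T \left(-2\right) \left(-10\right) + T = - 2 T \left(-10\right) + T = 20 T + T = 21 T$)
$k{\left(-119 \right)} - -29189 = 21 \left(-119\right) - -29189 = -2499 + 29189 = 26690$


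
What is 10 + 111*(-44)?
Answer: -4874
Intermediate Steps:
10 + 111*(-44) = 10 - 4884 = -4874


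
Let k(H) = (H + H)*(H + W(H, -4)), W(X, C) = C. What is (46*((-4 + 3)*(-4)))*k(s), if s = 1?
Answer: -1104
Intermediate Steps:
k(H) = 2*H*(-4 + H) (k(H) = (H + H)*(H - 4) = (2*H)*(-4 + H) = 2*H*(-4 + H))
(46*((-4 + 3)*(-4)))*k(s) = (46*((-4 + 3)*(-4)))*(2*1*(-4 + 1)) = (46*(-1*(-4)))*(2*1*(-3)) = (46*4)*(-6) = 184*(-6) = -1104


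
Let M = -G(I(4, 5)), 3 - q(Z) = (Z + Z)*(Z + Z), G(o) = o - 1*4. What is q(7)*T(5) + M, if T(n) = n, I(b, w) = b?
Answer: -965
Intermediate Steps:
G(o) = -4 + o (G(o) = o - 4 = -4 + o)
q(Z) = 3 - 4*Z² (q(Z) = 3 - (Z + Z)*(Z + Z) = 3 - 2*Z*2*Z = 3 - 4*Z²)
M = 0 (M = -(-4 + 4) = -1*0 = 0)
q(7)*T(5) + M = (3 - 4*7²)*5 + 0 = (3 - 4*49)*5 + 0 = (3 - 196)*5 + 0 = -193*5 + 0 = -965 + 0 = -965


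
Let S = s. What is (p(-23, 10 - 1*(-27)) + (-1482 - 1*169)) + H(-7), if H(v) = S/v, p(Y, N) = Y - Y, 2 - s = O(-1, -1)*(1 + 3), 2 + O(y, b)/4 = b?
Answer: -11607/7 ≈ -1658.1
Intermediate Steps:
O(y, b) = -8 + 4*b
s = 50 (s = 2 - (-8 + 4*(-1))*(1 + 3) = 2 - (-8 - 4)*4 = 2 - (-12)*4 = 2 - 1*(-48) = 2 + 48 = 50)
S = 50
p(Y, N) = 0
H(v) = 50/v
(p(-23, 10 - 1*(-27)) + (-1482 - 1*169)) + H(-7) = (0 + (-1482 - 1*169)) + 50/(-7) = (0 + (-1482 - 169)) + 50*(-1/7) = (0 - 1651) - 50/7 = -1651 - 50/7 = -11607/7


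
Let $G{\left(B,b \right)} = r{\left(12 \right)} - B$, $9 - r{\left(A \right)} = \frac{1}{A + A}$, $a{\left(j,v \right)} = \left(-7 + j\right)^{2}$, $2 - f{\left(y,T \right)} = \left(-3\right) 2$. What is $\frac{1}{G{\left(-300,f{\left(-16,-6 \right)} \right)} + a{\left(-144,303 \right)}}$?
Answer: $\frac{24}{554639} \approx 4.3271 \cdot 10^{-5}$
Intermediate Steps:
$f{\left(y,T \right)} = 8$ ($f{\left(y,T \right)} = 2 - \left(-3\right) 2 = 2 - -6 = 2 + 6 = 8$)
$r{\left(A \right)} = 9 - \frac{1}{2 A}$ ($r{\left(A \right)} = 9 - \frac{1}{A + A} = 9 - \frac{1}{2 A}$)
$G{\left(B,b \right)} = \frac{215}{24} - B$ ($G{\left(B,b \right)} = \left(9 - \frac{1}{2 \cdot 12}\right) - B = \left(9 - \frac{1}{24}\right) - B = \frac{215}{24} - B$)
$\frac{1}{G{\left(-300,f{\left(-16,-6 \right)} \right)} + a{\left(-144,303 \right)}} = \frac{1}{\left(\frac{215}{24} - -300\right) + \left(-7 - 144\right)^{2}} = \frac{1}{\left(\frac{215}{24} + 300\right) + \left(-151\right)^{2}} = \frac{1}{\frac{7415}{24} + 22801} = \frac{1}{\frac{554639}{24}} = \frac{24}{554639}$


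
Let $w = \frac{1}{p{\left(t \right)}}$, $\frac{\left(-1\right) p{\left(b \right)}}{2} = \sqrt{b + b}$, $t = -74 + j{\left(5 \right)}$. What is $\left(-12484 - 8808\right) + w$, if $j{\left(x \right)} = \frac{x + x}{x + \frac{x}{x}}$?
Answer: $-21292 + \frac{i \sqrt{1302}}{868} \approx -21292.0 + 0.041571 i$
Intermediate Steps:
$j{\left(x \right)} = \frac{2 x}{1 + x}$ ($j{\left(x \right)} = \frac{2 x}{x + 1} = \frac{2 x}{1 + x}$)
$t = - \frac{217}{3}$ ($t = -74 + 2 \cdot 5 \frac{1}{1 + 5} = -74 + 2 \cdot 5 \cdot \frac{1}{6} = -74 + \frac{5}{3} = - \frac{217}{3} \approx -72.333$)
$p{\left(b \right)} = - 2 \sqrt{2} \sqrt{b}$ ($p{\left(b \right)} = - 2 \sqrt{b + b} = - 2 \sqrt{2 b} = - 2 \sqrt{2} \sqrt{b}$)
$w = \frac{i \sqrt{1302}}{868}$ ($w = \frac{1}{\left(-2\right) \sqrt{2} \sqrt{- \frac{217}{3}}} = \frac{1}{\left(-2\right) \sqrt{2} \frac{i \sqrt{651}}{3}} = \frac{1}{\left(- \frac{2}{3}\right) i \sqrt{1302}} = \frac{i \sqrt{1302}}{868} \approx 0.041571 i$)
$\left(-12484 - 8808\right) + w = \left(-12484 - 8808\right) + \frac{i \sqrt{1302}}{868} = -21292 + \frac{i \sqrt{1302}}{868}$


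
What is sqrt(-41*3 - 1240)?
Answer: I*sqrt(1363) ≈ 36.919*I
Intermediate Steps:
sqrt(-41*3 - 1240) = sqrt(-123 - 1240) = sqrt(-1363) = I*sqrt(1363)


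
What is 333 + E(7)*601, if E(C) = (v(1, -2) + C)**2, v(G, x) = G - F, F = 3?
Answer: 15358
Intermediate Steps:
v(G, x) = -3 + G (v(G, x) = G - 1*3 = G - 3 = -3 + G)
E(C) = (-2 + C)**2 (E(C) = ((-3 + 1) + C)**2 = (-2 + C)**2)
333 + E(7)*601 = 333 + (-2 + 7)**2*601 = 333 + 5**2*601 = 333 + 25*601 = 333 + 15025 = 15358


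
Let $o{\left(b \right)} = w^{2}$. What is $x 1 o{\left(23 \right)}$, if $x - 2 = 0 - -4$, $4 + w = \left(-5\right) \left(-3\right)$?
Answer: $726$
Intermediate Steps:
$w = 11$ ($w = -4 - -15 = -4 + 15 = 11$)
$x = 6$ ($x = 2 + \left(0 - -4\right) = 2 + \left(0 + 4\right) = 2 + 4 = 6$)
$o{\left(b \right)} = 121$ ($o{\left(b \right)} = 11^{2} = 121$)
$x 1 o{\left(23 \right)} = 6 \cdot 1 \cdot 121 = 6 \cdot 121 = 726$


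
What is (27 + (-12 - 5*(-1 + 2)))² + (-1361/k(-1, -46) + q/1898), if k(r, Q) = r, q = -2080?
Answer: 106573/73 ≈ 1459.9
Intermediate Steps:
(27 + (-12 - 5*(-1 + 2)))² + (-1361/k(-1, -46) + q/1898) = (27 + (-12 - 5*(-1 + 2)))² + (-1361/(-1) - 2080/1898) = (27 + (-12 - 5*1))² + (-1361*(-1) - 2080*1/1898) = (27 + (-12 - 5))² + (1361 - 80/73) = (27 - 17)² + 99273/73 = 10² + 99273/73 = 100 + 99273/73 = 106573/73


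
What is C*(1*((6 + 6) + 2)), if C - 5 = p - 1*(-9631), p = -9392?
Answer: 3416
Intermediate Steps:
C = 244 (C = 5 + (-9392 - 1*(-9631)) = 5 + (-9392 + 9631) = 5 + 239 = 244)
C*(1*((6 + 6) + 2)) = 244*(1*((6 + 6) + 2)) = 244*(1*(12 + 2)) = 244*(1*14) = 244*14 = 3416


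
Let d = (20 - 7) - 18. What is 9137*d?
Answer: -45685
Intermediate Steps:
d = -5 (d = 13 - 18 = -5)
9137*d = 9137*(-5) = -45685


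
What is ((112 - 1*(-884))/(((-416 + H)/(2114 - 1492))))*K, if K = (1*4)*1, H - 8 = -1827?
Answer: -826016/745 ≈ -1108.7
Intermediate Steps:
H = -1819 (H = 8 - 1827 = -1819)
K = 4 (K = 4*1 = 4)
((112 - 1*(-884))/(((-416 + H)/(2114 - 1492))))*K = ((112 - 1*(-884))/(((-416 - 1819)/(2114 - 1492))))*4 = ((112 + 884)/((-2235/622)))*4 = (996/((-2235*1/622)))*4 = (996/(-2235/622))*4 = (996*(-622/2235))*4 = -206504/745*4 = -826016/745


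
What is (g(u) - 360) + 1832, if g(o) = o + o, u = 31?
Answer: 1534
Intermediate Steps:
g(o) = 2*o
(g(u) - 360) + 1832 = (2*31 - 360) + 1832 = (62 - 360) + 1832 = -298 + 1832 = 1534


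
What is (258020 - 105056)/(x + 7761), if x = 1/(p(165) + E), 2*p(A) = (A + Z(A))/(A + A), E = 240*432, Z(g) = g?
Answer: 31718768004/1609328723 ≈ 19.709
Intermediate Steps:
E = 103680
p(A) = ½ (p(A) = ((A + A)/(A + A))/2 = ((2*A)/((2*A)))/2 = ((2*A)*(1/(2*A)))/2 = (½)*1 = ½)
x = 2/207361 (x = 1/(½ + 103680) = 1/(207361/2) = 2/207361 ≈ 9.6450e-6)
(258020 - 105056)/(x + 7761) = (258020 - 105056)/(2/207361 + 7761) = 152964/(1609328723/207361) = 152964*(207361/1609328723) = 31718768004/1609328723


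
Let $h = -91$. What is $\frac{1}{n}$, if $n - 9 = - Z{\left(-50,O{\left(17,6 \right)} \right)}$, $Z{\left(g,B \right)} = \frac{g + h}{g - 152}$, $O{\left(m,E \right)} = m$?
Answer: $\frac{202}{1677} \approx 0.12045$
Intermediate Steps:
$Z{\left(g,B \right)} = \frac{-91 + g}{-152 + g}$ ($Z{\left(g,B \right)} = \frac{g - 91}{g - 152} = \frac{-91 + g}{-152 + g}$)
$n = \frac{1677}{202}$ ($n = 9 - \frac{-91 - 50}{-152 - 50} = 9 - \frac{1}{-202} \left(-141\right) = 9 - \left(- \frac{1}{202}\right) \left(-141\right) = 9 - \frac{141}{202} = \frac{1677}{202} \approx 8.302$)
$\frac{1}{n} = \frac{1}{\frac{1677}{202}} = \frac{202}{1677}$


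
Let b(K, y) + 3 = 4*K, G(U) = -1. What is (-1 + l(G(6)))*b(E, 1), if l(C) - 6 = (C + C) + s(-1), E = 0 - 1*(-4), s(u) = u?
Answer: 26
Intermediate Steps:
E = 4 (E = 0 + 4 = 4)
b(K, y) = -3 + 4*K
l(C) = 5 + 2*C (l(C) = 6 + ((C + C) - 1) = 6 + (2*C - 1) = 6 + (-1 + 2*C) = 5 + 2*C)
(-1 + l(G(6)))*b(E, 1) = (-1 + (5 + 2*(-1)))*(-3 + 4*4) = (-1 + (5 - 2))*(-3 + 16) = (-1 + 3)*13 = 2*13 = 26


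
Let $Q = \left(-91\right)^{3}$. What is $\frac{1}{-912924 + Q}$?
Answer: $- \frac{1}{1666495} \approx -6.0006 \cdot 10^{-7}$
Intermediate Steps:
$Q = -753571$
$\frac{1}{-912924 + Q} = \frac{1}{-912924 - 753571} = \frac{1}{-1666495} = - \frac{1}{1666495}$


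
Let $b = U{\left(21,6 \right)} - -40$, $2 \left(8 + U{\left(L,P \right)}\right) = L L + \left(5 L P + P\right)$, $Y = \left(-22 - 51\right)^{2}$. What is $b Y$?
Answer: $\frac{6080389}{2} \approx 3.0402 \cdot 10^{6}$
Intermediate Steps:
$Y = 5329$ ($Y = \left(-73\right)^{2} = 5329$)
$U{\left(L,P \right)} = -8 + \frac{P}{2} + \frac{L^{2}}{2} + \frac{5 L P}{2}$ ($U{\left(L,P \right)} = -8 + \frac{L L + \left(5 L P + P\right)}{2} = -8 + \frac{L^{2} + \left(5 L P + P\right)}{2} = -8 + \frac{L^{2} + \left(P + 5 L P\right)}{2} = -8 + \frac{P + L^{2} + 5 L P}{2} = -8 + \left(\frac{P}{2} + \frac{L^{2}}{2} + \frac{5 L P}{2}\right) = -8 + \frac{P}{2} + \frac{L^{2}}{2} + \frac{5 L P}{2}$)
$b = \frac{1141}{2}$ ($b = \left(-8 + \frac{1}{2} \cdot 6 + \frac{21^{2}}{2} + \frac{5}{2} \cdot 21 \cdot 6\right) - -40 = \left(-8 + 3 + \frac{1}{2} \cdot 441 + 315\right) + 40 = \left(-8 + 3 + \frac{441}{2} + 315\right) + 40 = \frac{1061}{2} + 40 = \frac{1141}{2} \approx 570.5$)
$b Y = \frac{1141}{2} \cdot 5329 = \frac{6080389}{2}$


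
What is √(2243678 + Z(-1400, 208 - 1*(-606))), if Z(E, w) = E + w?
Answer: 2*√560773 ≈ 1497.7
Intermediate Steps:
√(2243678 + Z(-1400, 208 - 1*(-606))) = √(2243678 + (-1400 + (208 - 1*(-606)))) = √(2243678 + (-1400 + (208 + 606))) = √(2243678 + (-1400 + 814)) = √(2243678 - 586) = √2243092 = 2*√560773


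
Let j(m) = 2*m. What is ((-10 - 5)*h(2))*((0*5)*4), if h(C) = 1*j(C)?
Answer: 0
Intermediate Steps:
h(C) = 2*C (h(C) = 1*(2*C) = 2*C)
((-10 - 5)*h(2))*((0*5)*4) = ((-10 - 5)*(2*2))*((0*5)*4) = (-15*4)*(0*4) = -60*0 = 0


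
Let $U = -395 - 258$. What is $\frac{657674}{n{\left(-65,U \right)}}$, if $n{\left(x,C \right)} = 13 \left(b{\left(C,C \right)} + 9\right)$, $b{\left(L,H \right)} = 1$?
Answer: $\frac{328837}{65} \approx 5059.0$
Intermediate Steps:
$U = -653$ ($U = -395 - 258 = -653$)
$n{\left(x,C \right)} = 130$ ($n{\left(x,C \right)} = 13 \left(1 + 9\right) = 13 \cdot 10 = 130$)
$\frac{657674}{n{\left(-65,U \right)}} = \frac{657674}{130} = 657674 \cdot \frac{1}{130} = \frac{328837}{65}$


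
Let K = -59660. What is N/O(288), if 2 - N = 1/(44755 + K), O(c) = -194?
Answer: -29811/2891570 ≈ -0.010310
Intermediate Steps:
N = 29811/14905 (N = 2 - 1/(44755 - 59660) = 2 - 1/(-14905) = 2 - 1*(-1/14905) = 2 + 1/14905 = 29811/14905 ≈ 2.0001)
N/O(288) = (29811/14905)/(-194) = (29811/14905)*(-1/194) = -29811/2891570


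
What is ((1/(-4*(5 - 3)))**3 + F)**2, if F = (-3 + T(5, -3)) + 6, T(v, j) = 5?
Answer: 16769025/262144 ≈ 63.969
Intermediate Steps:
F = 8 (F = (-3 + 5) + 6 = 2 + 6 = 8)
((1/(-4*(5 - 3)))**3 + F)**2 = ((1/(-4*(5 - 3)))**3 + 8)**2 = ((1/(-4*2))**3 + 8)**2 = ((1/(-8))**3 + 8)**2 = ((-1/8)**3 + 8)**2 = (-1/512 + 8)**2 = (4095/512)**2 = 16769025/262144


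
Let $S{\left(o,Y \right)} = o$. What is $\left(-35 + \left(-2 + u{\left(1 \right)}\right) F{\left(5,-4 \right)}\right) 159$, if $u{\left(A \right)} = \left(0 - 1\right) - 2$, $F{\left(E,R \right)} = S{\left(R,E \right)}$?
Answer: $-2385$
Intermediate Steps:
$F{\left(E,R \right)} = R$
$u{\left(A \right)} = -3$ ($u{\left(A \right)} = -1 - 2 = -3$)
$\left(-35 + \left(-2 + u{\left(1 \right)}\right) F{\left(5,-4 \right)}\right) 159 = \left(-35 + \left(-2 - 3\right) \left(-4\right)\right) 159 = \left(-35 - -20\right) 159 = \left(-35 + 20\right) 159 = \left(-15\right) 159 = -2385$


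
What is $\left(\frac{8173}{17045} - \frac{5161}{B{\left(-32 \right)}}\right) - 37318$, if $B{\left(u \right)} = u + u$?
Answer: $- \frac{40620967523}{1090880} \approx -37237.0$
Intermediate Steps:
$B{\left(u \right)} = 2 u$
$\left(\frac{8173}{17045} - \frac{5161}{B{\left(-32 \right)}}\right) - 37318 = \left(\frac{8173}{17045} - \frac{5161}{2 \left(-32\right)}\right) - 37318 = \left(8173 \cdot \frac{1}{17045} - \frac{5161}{-64}\right) - 37318 = \left(\frac{8173}{17045} - - \frac{5161}{64}\right) - 37318 = \left(\frac{8173}{17045} + \frac{5161}{64}\right) - 37318 = \frac{88492317}{1090880} - 37318 = - \frac{40620967523}{1090880}$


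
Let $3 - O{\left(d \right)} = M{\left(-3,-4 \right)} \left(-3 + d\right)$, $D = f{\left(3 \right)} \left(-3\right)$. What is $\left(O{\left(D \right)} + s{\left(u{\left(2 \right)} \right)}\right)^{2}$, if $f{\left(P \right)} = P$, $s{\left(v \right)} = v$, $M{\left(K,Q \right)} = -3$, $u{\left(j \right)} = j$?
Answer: $961$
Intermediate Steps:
$D = -9$ ($D = 3 \left(-3\right) = -9$)
$O{\left(d \right)} = -6 + 3 d$ ($O{\left(d \right)} = 3 - - 3 \left(-3 + d\right) = 3 - \left(9 - 3 d\right) = 3 + \left(-9 + 3 d\right) = -6 + 3 d$)
$\left(O{\left(D \right)} + s{\left(u{\left(2 \right)} \right)}\right)^{2} = \left(\left(-6 + 3 \left(-9\right)\right) + 2\right)^{2} = \left(\left(-6 - 27\right) + 2\right)^{2} = \left(-33 + 2\right)^{2} = \left(-31\right)^{2} = 961$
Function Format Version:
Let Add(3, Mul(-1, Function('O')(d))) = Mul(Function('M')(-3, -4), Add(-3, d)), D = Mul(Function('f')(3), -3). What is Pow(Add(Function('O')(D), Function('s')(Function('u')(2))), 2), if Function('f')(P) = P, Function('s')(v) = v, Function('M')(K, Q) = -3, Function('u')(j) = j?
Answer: 961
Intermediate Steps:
D = -9 (D = Mul(3, -3) = -9)
Function('O')(d) = Add(-6, Mul(3, d)) (Function('O')(d) = Add(3, Mul(-1, Mul(-3, Add(-3, d)))) = Add(3, Mul(-1, Add(9, Mul(-3, d)))) = Add(3, Add(-9, Mul(3, d))) = Add(-6, Mul(3, d)))
Pow(Add(Function('O')(D), Function('s')(Function('u')(2))), 2) = Pow(Add(Add(-6, Mul(3, -9)), 2), 2) = Pow(Add(Add(-6, -27), 2), 2) = Pow(Add(-33, 2), 2) = Pow(-31, 2) = 961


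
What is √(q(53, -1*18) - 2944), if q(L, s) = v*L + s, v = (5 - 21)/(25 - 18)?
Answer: 3*I*√16786/7 ≈ 55.526*I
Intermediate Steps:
v = -16/7 ≈ -2.2857
q(L, s) = s - 16*L/7 (q(L, s) = -16*L/7 + s = s - 16*L/7)
√(q(53, -1*18) - 2944) = √((-1*18 - 16/7*53) - 2944) = √((-18 - 848/7) - 2944) = √(-974/7 - 2944) = √(-21582/7) = 3*I*√16786/7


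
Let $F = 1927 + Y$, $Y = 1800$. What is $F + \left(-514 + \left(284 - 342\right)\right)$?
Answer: $3155$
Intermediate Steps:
$F = 3727$ ($F = 1927 + 1800 = 3727$)
$F + \left(-514 + \left(284 - 342\right)\right) = 3727 + \left(-514 + \left(284 - 342\right)\right) = 3727 - 572 = 3155$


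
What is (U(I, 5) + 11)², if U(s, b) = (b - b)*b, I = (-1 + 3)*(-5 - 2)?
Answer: 121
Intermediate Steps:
I = -14 (I = 2*(-7) = -14)
U(s, b) = 0 (U(s, b) = 0*b = 0)
(U(I, 5) + 11)² = (0 + 11)² = 11² = 121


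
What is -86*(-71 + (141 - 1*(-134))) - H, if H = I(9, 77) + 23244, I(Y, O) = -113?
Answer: -40675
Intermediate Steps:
H = 23131 (H = -113 + 23244 = 23131)
-86*(-71 + (141 - 1*(-134))) - H = -86*(-71 + (141 - 1*(-134))) - 1*23131 = -86*(-71 + (141 + 134)) - 23131 = -86*(-71 + 275) - 23131 = -86*204 - 23131 = -17544 - 23131 = -40675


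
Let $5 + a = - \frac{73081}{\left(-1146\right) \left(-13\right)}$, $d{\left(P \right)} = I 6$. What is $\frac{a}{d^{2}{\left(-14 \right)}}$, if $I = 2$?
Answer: $- \frac{147571}{2145312} \approx -0.068788$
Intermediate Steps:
$d{\left(P \right)} = 12$ ($d{\left(P \right)} = 2 \cdot 6 = 12$)
$a = - \frac{147571}{14898}$ ($a = -5 - \frac{73081}{\left(-1146\right) \left(-13\right)} = -5 - \frac{73081}{14898} = - \frac{147571}{14898} \approx -9.9054$)
$\frac{a}{d^{2}{\left(-14 \right)}} = - \frac{147571}{14898 \cdot 12^{2}} = - \frac{147571}{14898 \cdot 144} = \left(- \frac{147571}{14898}\right) \frac{1}{144} = - \frac{147571}{2145312}$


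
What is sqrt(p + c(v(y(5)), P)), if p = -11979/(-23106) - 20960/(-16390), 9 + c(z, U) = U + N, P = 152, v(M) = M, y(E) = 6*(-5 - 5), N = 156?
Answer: sqrt(47933464450257298)/12623578 ≈ 17.344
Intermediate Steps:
y(E) = -60 (y(E) = 6*(-10) = -60)
c(z, U) = 147 + U (c(z, U) = -9 + (U + 156) = -9 + (156 + U) = 147 + U)
p = 22687919/12623578 (p = -11979*(-1/23106) - 20960*(-1/16390) = 3993/7702 + 2096/1639 = 22687919/12623578 ≈ 1.7973)
sqrt(p + c(v(y(5)), P)) = sqrt(22687919/12623578 + (147 + 152)) = sqrt(22687919/12623578 + 299) = sqrt(3797137741/12623578) = sqrt(47933464450257298)/12623578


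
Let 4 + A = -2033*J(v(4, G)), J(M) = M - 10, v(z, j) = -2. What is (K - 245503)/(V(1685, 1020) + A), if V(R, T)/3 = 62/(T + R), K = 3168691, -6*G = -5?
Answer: 3953611770/32990273 ≈ 119.84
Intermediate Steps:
G = ⅚ (G = -⅙*(-5) = ⅚ ≈ 0.83333)
J(M) = -10 + M
A = 24392 (A = -4 - 2033*(-10 - 2) = -4 - 2033*(-12) = -4 + 24396 = 24392)
V(R, T) = 186/(R + T) (V(R, T) = 3*(62/(T + R)) = 3*(62/(R + T)) = 186/(R + T))
(K - 245503)/(V(1685, 1020) + A) = (3168691 - 245503)/(186/(1685 + 1020) + 24392) = 2923188/(186/2705 + 24392) = 2923188/(65980546/2705) = 2923188*(2705/65980546) = 3953611770/32990273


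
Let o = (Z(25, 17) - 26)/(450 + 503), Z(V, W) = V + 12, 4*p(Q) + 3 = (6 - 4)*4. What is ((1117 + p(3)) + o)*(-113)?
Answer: -481697869/3812 ≈ -1.2636e+5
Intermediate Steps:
p(Q) = 5/4 (p(Q) = -¾ + ((6 - 4)*4)/4 = -¾ + (2*4)/4 = -¾ + (¼)*8 = -¾ + 2 = 5/4)
Z(V, W) = 12 + V
o = 11/953 (o = ((12 + 25) - 26)/(450 + 503) = (37 - 26)/953 = 11*(1/953) = 11/953 ≈ 0.011542)
((1117 + p(3)) + o)*(-113) = ((1117 + 5/4) + 11/953)*(-113) = (4473/4 + 11/953)*(-113) = (4262813/3812)*(-113) = -481697869/3812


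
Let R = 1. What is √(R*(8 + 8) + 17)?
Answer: √33 ≈ 5.7446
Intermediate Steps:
√(R*(8 + 8) + 17) = √(1*(8 + 8) + 17) = √(1*16 + 17) = √(16 + 17) = √33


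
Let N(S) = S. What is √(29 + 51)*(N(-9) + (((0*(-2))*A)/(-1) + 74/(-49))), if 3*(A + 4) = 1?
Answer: -2060*√5/49 ≈ -94.006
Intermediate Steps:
A = -11/3 (A = -4 + (⅓)*1 = -4 + ⅓ = -11/3 ≈ -3.6667)
√(29 + 51)*(N(-9) + (((0*(-2))*A)/(-1) + 74/(-49))) = √(29 + 51)*(-9 + (((0*(-2))*(-11/3))/(-1) + 74/(-49))) = √80*(-9 + ((0*(-11/3))*(-1) + 74*(-1/49))) = (4*√5)*(-9 + (0*(-1) - 74/49)) = (4*√5)*(-9 + (0 - 74/49)) = (4*√5)*(-9 - 74/49) = (4*√5)*(-515/49) = -2060*√5/49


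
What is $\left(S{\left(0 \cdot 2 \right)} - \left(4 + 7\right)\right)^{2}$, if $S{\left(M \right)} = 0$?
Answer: $121$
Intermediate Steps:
$\left(S{\left(0 \cdot 2 \right)} - \left(4 + 7\right)\right)^{2} = \left(0 - \left(4 + 7\right)\right)^{2} = \left(0 - 11\right)^{2} = \left(-11\right)^{2} = 121$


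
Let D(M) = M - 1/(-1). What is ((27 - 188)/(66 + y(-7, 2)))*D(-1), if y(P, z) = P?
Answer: 0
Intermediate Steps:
D(M) = 1 + M (D(M) = M - 1*(-1) = M + 1 = 1 + M)
((27 - 188)/(66 + y(-7, 2)))*D(-1) = ((27 - 188)/(66 - 7))*(1 - 1) = -161/59*0 = 0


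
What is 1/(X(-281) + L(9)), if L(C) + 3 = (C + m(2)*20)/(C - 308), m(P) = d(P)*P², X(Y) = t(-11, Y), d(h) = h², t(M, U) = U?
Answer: -299/85245 ≈ -0.0035075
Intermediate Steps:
X(Y) = Y
m(P) = P⁴ (m(P) = P²*P² = P⁴)
L(C) = -3 + (320 + C)/(-308 + C) (L(C) = -3 + (C + 2⁴*20)/(C - 308) = -3 + (C + 16*20)/(-308 + C) = -3 + (C + 320)/(-308 + C) = -3 + (320 + C)/(-308 + C))
1/(X(-281) + L(9)) = 1/(-281 + 2*(622 - 1*9)/(-308 + 9)) = 1/(-281 + 2*(622 - 9)/(-299)) = 1/(-281 + 2*(-1/299)*613) = 1/(-281 - 1226/299) = 1/(-85245/299) = -299/85245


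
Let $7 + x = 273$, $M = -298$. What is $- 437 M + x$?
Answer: $130492$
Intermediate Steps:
$x = 266$ ($x = -7 + 273 = 266$)
$- 437 M + x = \left(-437\right) \left(-298\right) + 266 = 130226 + 266 = 130492$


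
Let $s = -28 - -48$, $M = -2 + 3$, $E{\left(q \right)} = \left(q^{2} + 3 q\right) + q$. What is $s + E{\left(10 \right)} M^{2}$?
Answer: $160$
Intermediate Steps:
$E{\left(q \right)} = q^{2} + 4 q$
$M = 1$
$s = 20$ ($s = -28 + 48 = 20$)
$s + E{\left(10 \right)} M^{2} = 20 + 10 \left(4 + 10\right) 1^{2} = 20 + 10 \cdot 14 \cdot 1 = 20 + 140 \cdot 1 = 20 + 140 = 160$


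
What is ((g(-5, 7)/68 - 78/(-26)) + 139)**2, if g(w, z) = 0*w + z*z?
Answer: 94187025/4624 ≈ 20369.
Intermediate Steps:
g(w, z) = z**2 (g(w, z) = 0 + z**2 = z**2)
((g(-5, 7)/68 - 78/(-26)) + 139)**2 = ((7**2/68 - 78/(-26)) + 139)**2 = ((49*(1/68) - 78*(-1/26)) + 139)**2 = ((49/68 + 3) + 139)**2 = (253/68 + 139)**2 = (9705/68)**2 = 94187025/4624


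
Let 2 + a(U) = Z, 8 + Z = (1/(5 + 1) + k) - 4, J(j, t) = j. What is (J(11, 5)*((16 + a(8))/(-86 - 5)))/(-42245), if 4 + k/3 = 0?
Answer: -649/23065770 ≈ -2.8137e-5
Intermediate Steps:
k = -12 (k = -12 + 3*0 = -12 + 0 = -12)
Z = -143/6 (Z = -8 + ((1/(5 + 1) - 12) - 4) = -8 + ((1/6 - 12) - 4) = -8 + (-71/6 - 4) = -8 - 95/6 = -143/6 ≈ -23.833)
a(U) = -155/6 (a(U) = -2 - 143/6 = -155/6)
(J(11, 5)*((16 + a(8))/(-86 - 5)))/(-42245) = (11*((16 - 155/6)/(-86 - 5)))/(-42245) = (11*(-59/6/(-91)))*(-1/42245) = (11*(-59/6*(-1/91)))*(-1/42245) = (11*(59/546))*(-1/42245) = (649/546)*(-1/42245) = -649/23065770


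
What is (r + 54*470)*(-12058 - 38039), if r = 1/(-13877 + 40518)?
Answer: -33873015462357/26641 ≈ -1.2715e+9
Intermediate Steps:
r = 1/26641 ≈ 3.7536e-5
(r + 54*470)*(-12058 - 38039) = (1/26641 + 54*470)*(-12058 - 38039) = (1/26641 + 25380)*(-50097) = (676148581/26641)*(-50097) = -33873015462357/26641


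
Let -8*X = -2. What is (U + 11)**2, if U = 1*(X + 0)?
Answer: 2025/16 ≈ 126.56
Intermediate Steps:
X = 1/4 (X = -1/8*(-2) = 1/4 ≈ 0.25000)
U = 1/4 (U = 1*(1/4 + 0) = 1*(1/4) = 1/4 ≈ 0.25000)
(U + 11)**2 = (1/4 + 11)**2 = (45/4)**2 = 2025/16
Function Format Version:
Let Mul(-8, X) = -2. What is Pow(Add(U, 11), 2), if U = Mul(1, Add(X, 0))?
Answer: Rational(2025, 16) ≈ 126.56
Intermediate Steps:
X = Rational(1, 4) (X = Mul(Rational(-1, 8), -2) = Rational(1, 4) ≈ 0.25000)
U = Rational(1, 4) (U = Mul(1, Add(Rational(1, 4), 0)) = Mul(1, Rational(1, 4)) = Rational(1, 4) ≈ 0.25000)
Pow(Add(U, 11), 2) = Pow(Add(Rational(1, 4), 11), 2) = Pow(Rational(45, 4), 2) = Rational(2025, 16)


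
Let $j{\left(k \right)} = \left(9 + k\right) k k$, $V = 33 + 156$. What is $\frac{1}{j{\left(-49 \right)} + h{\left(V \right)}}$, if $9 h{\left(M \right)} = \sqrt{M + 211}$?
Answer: $- \frac{9}{864340} \approx -1.0413 \cdot 10^{-5}$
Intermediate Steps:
$V = 189$
$j{\left(k \right)} = k^{2} \left(9 + k\right)$ ($j{\left(k \right)} = \left(9 + k\right) k^{2} = k^{2} \left(9 + k\right)$)
$h{\left(M \right)} = \frac{\sqrt{211 + M}}{9}$ ($h{\left(M \right)} = \frac{\sqrt{M + 211}}{9} = \frac{\sqrt{211 + M}}{9}$)
$\frac{1}{j{\left(-49 \right)} + h{\left(V \right)}} = \frac{1}{\left(-49\right)^{2} \left(9 - 49\right) + \frac{\sqrt{211 + 189}}{9}} = \frac{1}{2401 \left(-40\right) + \frac{\sqrt{400}}{9}} = \frac{1}{-96040 + \frac{1}{9} \cdot 20} = \frac{1}{-96040 + \frac{20}{9}} = \frac{1}{- \frac{864340}{9}} = - \frac{9}{864340}$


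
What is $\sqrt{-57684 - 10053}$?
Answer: $i \sqrt{67737} \approx 260.26 i$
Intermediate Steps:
$\sqrt{-57684 - 10053} = \sqrt{-67737} = i \sqrt{67737}$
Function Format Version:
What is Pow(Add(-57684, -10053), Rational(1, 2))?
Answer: Mul(I, Pow(67737, Rational(1, 2))) ≈ Mul(260.26, I)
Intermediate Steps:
Pow(Add(-57684, -10053), Rational(1, 2)) = Pow(-67737, Rational(1, 2)) = Mul(I, Pow(67737, Rational(1, 2)))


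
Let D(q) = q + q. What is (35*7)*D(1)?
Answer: 490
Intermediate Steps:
D(q) = 2*q
(35*7)*D(1) = (35*7)*(2*1) = 245*2 = 490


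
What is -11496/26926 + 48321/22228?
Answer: 522779079/299255564 ≈ 1.7469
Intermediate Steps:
-11496/26926 + 48321/22228 = -11496*1/26926 + 48321*(1/22228) = -5748/13463 + 48321/22228 = 522779079/299255564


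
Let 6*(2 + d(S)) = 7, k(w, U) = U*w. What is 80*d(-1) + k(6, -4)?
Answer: -272/3 ≈ -90.667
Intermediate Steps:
d(S) = -5/6 (d(S) = -2 + (1/6)*7 = -2 + 7/6 = -5/6)
80*d(-1) + k(6, -4) = 80*(-5/6) - 4*6 = -200/3 - 24 = -272/3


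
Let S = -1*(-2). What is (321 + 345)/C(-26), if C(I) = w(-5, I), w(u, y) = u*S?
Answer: -333/5 ≈ -66.600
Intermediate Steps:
S = 2
w(u, y) = 2*u (w(u, y) = u*2 = 2*u)
C(I) = -10 (C(I) = 2*(-5) = -10)
(321 + 345)/C(-26) = (321 + 345)/(-10) = 666*(-1/10) = -333/5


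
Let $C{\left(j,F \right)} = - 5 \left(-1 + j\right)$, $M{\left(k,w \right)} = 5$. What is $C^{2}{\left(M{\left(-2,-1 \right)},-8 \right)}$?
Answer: $400$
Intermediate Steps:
$C{\left(j,F \right)} = 5 - 5 j$
$C^{2}{\left(M{\left(-2,-1 \right)},-8 \right)} = \left(5 - 25\right)^{2} = \left(-20\right)^{2} = 400$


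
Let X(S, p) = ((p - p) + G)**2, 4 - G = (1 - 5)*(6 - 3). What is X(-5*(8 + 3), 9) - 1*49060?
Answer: -48804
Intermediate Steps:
G = 16 (G = 4 - (1 - 5)*(6 - 3) = 4 - (-4)*3 = 4 - 1*(-12) = 4 + 12 = 16)
X(S, p) = 256 (X(S, p) = ((p - p) + 16)**2 = (0 + 16)**2 = 16**2 = 256)
X(-5*(8 + 3), 9) - 1*49060 = 256 - 1*49060 = 256 - 49060 = -48804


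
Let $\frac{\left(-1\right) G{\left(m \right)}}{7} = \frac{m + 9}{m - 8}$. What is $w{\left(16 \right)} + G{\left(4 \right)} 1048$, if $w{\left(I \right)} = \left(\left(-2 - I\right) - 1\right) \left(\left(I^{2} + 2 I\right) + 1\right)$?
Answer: $18351$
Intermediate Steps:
$G{\left(m \right)} = - \frac{7 \left(9 + m\right)}{-8 + m}$ ($G{\left(m \right)} = - 7 \frac{m + 9}{m - 8} = - 7 \frac{9 + m}{-8 + m} = - \frac{7 \left(9 + m\right)}{-8 + m}$)
$w{\left(I \right)} = \left(-3 - I\right) \left(1 + I^{2} + 2 I\right)$
$w{\left(16 \right)} + G{\left(4 \right)} 1048 = \left(-3 - 16^{3} - 112 - 5 \cdot 16^{2}\right) + \frac{7 \left(-9 - 4\right)}{-8 + 4} \cdot 1048 = \left(-3 - 4096 - 112 - 1280\right) + \frac{7 \left(-9 - 4\right)}{-4} \cdot 1048 = \left(-3 - 4096 - 112 - 1280\right) + 7 \left(- \frac{1}{4}\right) \left(-13\right) 1048 = -5491 + \frac{91}{4} \cdot 1048 = -5491 + 23842 = 18351$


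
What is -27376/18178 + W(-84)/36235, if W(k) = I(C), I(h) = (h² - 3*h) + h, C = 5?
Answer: -99169669/65867983 ≈ -1.5056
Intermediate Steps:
I(h) = h² - 2*h
W(k) = 15 (W(k) = 5*(-2 + 5) = 5*3 = 15)
-27376/18178 + W(-84)/36235 = -27376/18178 + 15/36235 = -27376*1/18178 + 15*(1/36235) = -13688/9089 + 3/7247 = -99169669/65867983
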